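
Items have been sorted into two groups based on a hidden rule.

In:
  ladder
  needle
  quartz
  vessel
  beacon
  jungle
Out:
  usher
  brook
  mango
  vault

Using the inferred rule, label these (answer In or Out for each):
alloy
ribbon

Out, In

Every 'In' example satisfies: even length. None of the 'Out' examples do.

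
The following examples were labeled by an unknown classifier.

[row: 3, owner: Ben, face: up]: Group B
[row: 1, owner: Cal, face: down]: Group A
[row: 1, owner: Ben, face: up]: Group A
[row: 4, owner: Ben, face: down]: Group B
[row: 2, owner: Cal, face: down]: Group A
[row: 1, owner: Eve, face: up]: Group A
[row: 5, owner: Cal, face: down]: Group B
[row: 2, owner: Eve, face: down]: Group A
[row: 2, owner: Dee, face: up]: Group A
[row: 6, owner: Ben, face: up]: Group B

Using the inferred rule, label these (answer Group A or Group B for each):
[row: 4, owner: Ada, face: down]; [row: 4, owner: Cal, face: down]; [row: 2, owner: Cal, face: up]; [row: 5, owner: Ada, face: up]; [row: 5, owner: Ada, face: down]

Group B, Group B, Group A, Group B, Group B

'Group A' ⟺ row ≤ 2.
[row: 4, owner: Ada, face: down] — row = 4, hence Group B. [row: 4, owner: Cal, face: down] — row = 4, hence Group B. [row: 2, owner: Cal, face: up] — row = 2, hence Group A. [row: 5, owner: Ada, face: up] — row = 5, hence Group B. [row: 5, owner: Ada, face: down] — row = 5, hence Group B.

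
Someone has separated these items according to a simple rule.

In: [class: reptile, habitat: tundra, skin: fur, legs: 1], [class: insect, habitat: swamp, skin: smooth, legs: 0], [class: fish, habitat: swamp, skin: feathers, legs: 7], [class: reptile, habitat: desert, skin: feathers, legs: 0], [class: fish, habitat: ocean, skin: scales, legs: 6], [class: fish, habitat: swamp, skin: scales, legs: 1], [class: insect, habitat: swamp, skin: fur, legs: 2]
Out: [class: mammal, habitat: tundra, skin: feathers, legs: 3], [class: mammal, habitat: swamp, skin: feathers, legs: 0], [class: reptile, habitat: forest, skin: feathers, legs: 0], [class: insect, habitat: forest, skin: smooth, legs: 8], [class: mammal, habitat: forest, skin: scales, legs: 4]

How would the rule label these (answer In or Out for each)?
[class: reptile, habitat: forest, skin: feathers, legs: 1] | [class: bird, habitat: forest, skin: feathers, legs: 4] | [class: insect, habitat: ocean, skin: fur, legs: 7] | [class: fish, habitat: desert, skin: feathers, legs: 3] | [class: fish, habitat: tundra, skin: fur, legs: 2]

Out, Out, In, In, In

The rule appears to be: habitat is not forest AND class is not mammal.
[class: reptile, habitat: forest, skin: feathers, legs: 1]: habitat is forest, class is reptile — fails this test, so Out. [class: bird, habitat: forest, skin: feathers, legs: 4]: habitat is forest, class is bird — fails this test, so Out. [class: insect, habitat: ocean, skin: fur, legs: 7]: habitat is ocean, class is insect — satisfies this, so In. [class: fish, habitat: desert, skin: feathers, legs: 3]: habitat is desert, class is fish — satisfies this, so In. [class: fish, habitat: tundra, skin: fur, legs: 2]: habitat is tundra, class is fish — satisfies this, so In.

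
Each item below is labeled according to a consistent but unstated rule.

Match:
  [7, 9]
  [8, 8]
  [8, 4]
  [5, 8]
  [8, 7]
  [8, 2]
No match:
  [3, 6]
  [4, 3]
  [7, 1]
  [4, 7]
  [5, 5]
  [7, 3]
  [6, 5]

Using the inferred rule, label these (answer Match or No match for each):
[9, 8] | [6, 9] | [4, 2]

The simplest hypothesis consistent with all the labels is: max ≥ 8.
[9, 8] → max 9 → Match. [6, 9] → max 9 → Match. [4, 2] → max 4 → No match.

Match, Match, No match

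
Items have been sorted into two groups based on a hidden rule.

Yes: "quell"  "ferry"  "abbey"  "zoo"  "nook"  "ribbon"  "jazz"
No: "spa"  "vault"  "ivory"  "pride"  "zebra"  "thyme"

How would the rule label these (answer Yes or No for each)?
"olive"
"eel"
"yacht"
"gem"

The common property of the 'Yes' items is: has a double letter. No 'No' item has it.
"olive": no doubled letter — lacks this property, so No. "eel": 'ee' doubled — matches, so Yes. "yacht": no doubled letter — lacks this property, so No. "gem": no doubled letter — lacks this property, so No.

No, Yes, No, No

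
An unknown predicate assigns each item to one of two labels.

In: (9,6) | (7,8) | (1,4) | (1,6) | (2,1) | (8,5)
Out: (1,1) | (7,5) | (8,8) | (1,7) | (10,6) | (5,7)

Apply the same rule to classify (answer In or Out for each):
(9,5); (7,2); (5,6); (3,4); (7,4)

Out, In, In, In, In

Comparing the two groups points to one rule — sum is odd.
(9,5) → 9+5 = 14 → Out.
(7,2) → 7+2 = 9 → In.
(5,6) → 5+6 = 11 → In.
(3,4) → 3+4 = 7 → In.
(7,4) → 7+4 = 11 → In.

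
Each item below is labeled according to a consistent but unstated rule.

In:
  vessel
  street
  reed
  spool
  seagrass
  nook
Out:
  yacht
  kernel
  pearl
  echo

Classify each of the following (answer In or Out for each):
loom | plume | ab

In, Out, Out

Every 'In' example satisfies: has a double letter. None of the 'Out' examples do.
In: loom, since 'oo' doubled. Out: plume, since no doubled letter. Out: ab, since no doubled letter.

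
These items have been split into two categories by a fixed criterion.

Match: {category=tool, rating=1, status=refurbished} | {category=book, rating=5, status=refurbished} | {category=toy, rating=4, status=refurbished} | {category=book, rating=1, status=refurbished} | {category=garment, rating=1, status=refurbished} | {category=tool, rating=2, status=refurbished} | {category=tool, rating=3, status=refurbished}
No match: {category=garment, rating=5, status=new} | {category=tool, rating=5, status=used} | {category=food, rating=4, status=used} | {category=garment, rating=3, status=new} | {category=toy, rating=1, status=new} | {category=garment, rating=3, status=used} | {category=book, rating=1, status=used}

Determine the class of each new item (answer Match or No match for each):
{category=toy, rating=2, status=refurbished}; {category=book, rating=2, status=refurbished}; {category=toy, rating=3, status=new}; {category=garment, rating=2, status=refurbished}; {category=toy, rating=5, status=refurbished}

Match, Match, No match, Match, Match

'Match' ⟺ status is refurbished.
{category=toy, rating=2, status=refurbished}: status is refurbished, passes → Match.
{category=book, rating=2, status=refurbished}: status is refurbished, passes → Match.
{category=toy, rating=3, status=new}: status is new, doesn't match → No match.
{category=garment, rating=2, status=refurbished}: status is refurbished, passes → Match.
{category=toy, rating=5, status=refurbished}: status is refurbished, passes → Match.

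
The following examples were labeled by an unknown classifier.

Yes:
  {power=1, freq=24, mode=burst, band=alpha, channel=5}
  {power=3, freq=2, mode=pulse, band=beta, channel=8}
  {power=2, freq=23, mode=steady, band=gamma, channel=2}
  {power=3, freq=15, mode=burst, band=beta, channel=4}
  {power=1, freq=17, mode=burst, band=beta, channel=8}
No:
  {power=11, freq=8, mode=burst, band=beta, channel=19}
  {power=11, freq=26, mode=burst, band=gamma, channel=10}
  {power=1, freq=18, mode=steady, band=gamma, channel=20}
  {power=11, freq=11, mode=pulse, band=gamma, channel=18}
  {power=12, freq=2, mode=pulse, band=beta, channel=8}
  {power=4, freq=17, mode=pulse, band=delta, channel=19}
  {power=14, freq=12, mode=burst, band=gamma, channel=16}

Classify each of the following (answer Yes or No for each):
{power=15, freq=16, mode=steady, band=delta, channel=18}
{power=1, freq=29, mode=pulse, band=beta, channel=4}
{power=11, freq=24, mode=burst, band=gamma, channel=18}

No, Yes, No

The rule appears to be: power ≤ 3 AND channel ≤ 8.
{power=15, freq=16, mode=steady, band=delta, channel=18}: power = 15, channel = 18 — does not satisfy this, so No.
{power=1, freq=29, mode=pulse, band=beta, channel=4}: power = 1, channel = 4 — fits, so Yes.
{power=11, freq=24, mode=burst, band=gamma, channel=18}: power = 11, channel = 18 — does not satisfy this, so No.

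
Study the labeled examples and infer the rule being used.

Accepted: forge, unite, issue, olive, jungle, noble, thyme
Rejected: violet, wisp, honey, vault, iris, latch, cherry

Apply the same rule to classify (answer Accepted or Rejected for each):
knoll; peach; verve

Rejected, Rejected, Accepted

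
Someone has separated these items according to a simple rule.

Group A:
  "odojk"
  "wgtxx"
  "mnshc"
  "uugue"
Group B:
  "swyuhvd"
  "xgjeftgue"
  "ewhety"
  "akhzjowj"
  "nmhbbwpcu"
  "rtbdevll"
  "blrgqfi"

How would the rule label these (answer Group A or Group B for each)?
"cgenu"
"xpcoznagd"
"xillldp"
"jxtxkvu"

Group A, Group B, Group B, Group B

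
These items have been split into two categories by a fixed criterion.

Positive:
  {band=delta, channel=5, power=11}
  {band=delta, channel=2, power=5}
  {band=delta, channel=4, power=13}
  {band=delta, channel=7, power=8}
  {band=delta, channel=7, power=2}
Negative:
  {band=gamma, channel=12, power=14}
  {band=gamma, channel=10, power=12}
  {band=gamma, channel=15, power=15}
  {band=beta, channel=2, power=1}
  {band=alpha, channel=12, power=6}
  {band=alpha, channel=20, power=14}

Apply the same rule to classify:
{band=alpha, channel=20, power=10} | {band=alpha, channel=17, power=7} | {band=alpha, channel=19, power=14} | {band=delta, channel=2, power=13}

'Positive' ⟺ band is delta.
{band=alpha, channel=20, power=10}: Negative (band is alpha).
{band=alpha, channel=17, power=7}: Negative (band is alpha).
{band=alpha, channel=19, power=14}: Negative (band is alpha).
{band=delta, channel=2, power=13}: Positive (band is delta).

Negative, Negative, Negative, Positive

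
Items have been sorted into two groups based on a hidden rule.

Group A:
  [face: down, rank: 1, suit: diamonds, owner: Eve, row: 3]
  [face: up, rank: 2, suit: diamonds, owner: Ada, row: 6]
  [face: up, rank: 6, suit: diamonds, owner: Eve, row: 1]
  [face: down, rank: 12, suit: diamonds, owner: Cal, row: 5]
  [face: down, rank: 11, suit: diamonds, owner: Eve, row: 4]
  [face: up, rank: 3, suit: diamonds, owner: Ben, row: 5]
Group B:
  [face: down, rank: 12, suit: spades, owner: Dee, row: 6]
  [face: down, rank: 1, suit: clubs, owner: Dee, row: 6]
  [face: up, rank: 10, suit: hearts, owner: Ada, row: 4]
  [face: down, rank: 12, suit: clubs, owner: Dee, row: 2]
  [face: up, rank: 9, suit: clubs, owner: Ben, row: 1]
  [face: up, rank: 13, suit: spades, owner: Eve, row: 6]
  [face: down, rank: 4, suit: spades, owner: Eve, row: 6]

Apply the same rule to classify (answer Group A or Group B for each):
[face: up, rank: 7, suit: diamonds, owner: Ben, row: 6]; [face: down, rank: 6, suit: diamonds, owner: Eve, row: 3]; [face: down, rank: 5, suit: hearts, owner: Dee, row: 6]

One predicate separates the groups cleanly: suit is diamonds.

Group A, Group A, Group B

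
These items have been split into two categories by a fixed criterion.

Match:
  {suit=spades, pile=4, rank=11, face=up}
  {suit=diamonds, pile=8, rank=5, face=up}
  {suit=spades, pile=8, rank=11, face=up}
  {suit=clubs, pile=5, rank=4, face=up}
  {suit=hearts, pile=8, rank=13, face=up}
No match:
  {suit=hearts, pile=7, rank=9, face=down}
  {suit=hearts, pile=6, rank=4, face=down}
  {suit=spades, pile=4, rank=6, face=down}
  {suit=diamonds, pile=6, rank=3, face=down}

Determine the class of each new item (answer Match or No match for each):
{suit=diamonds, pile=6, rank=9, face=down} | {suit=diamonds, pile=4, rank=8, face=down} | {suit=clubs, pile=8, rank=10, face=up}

Rule: face is up. This holds for each 'Match' example and fails for each 'No match' one.
{suit=diamonds, pile=6, rank=9, face=down}: face is down — doesn't qualify, so No match.
{suit=diamonds, pile=4, rank=8, face=down}: face is down — doesn't qualify, so No match.
{suit=clubs, pile=8, rank=10, face=up}: face is up — fits, so Match.

No match, No match, Match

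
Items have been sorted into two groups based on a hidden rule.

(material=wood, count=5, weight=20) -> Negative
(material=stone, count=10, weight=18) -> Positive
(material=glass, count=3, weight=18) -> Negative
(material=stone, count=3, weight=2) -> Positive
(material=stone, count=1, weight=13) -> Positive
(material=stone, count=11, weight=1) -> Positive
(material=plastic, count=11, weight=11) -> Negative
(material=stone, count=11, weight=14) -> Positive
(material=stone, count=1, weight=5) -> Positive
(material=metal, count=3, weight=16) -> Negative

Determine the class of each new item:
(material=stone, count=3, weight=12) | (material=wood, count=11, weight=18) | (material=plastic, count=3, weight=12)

Positive, Negative, Negative

A rule that fits every label: material is stone — true of each 'Positive' example, false of each 'Negative' one.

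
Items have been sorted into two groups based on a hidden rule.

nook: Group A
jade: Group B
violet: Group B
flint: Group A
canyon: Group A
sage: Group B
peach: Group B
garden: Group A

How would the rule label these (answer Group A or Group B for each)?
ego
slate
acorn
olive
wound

Group B, Group B, Group A, Group B, Group A

Checking candidate rules against both groups, what survives is: contains 'n'.
Group B: ego, since no 'n'.
Group B: slate, since no 'n'.
Group A: acorn, since has 'n'.
Group B: olive, since no 'n'.
Group A: wound, since has 'n'.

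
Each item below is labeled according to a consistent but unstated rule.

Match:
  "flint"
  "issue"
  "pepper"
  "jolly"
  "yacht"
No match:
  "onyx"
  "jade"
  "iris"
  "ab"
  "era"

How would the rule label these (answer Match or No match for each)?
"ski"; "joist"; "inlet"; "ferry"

No match, Match, Match, Match

The common property of the 'Match' items is: length ≥ 5. No 'No match' item has it.
"ski": length 3 — fails the rule, so No match.
"joist": length 5 — matches, so Match.
"inlet": length 5 — matches, so Match.
"ferry": length 5 — matches, so Match.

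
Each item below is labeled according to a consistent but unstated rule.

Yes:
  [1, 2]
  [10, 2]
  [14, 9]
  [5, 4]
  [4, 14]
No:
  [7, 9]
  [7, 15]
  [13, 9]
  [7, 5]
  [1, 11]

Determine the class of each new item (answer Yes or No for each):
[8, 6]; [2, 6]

Yes, Yes

'Yes' ⟺ product is even.
[8, 6]: 8·6 = 48 — qualifies, so Yes.
[2, 6]: 2·6 = 12 — qualifies, so Yes.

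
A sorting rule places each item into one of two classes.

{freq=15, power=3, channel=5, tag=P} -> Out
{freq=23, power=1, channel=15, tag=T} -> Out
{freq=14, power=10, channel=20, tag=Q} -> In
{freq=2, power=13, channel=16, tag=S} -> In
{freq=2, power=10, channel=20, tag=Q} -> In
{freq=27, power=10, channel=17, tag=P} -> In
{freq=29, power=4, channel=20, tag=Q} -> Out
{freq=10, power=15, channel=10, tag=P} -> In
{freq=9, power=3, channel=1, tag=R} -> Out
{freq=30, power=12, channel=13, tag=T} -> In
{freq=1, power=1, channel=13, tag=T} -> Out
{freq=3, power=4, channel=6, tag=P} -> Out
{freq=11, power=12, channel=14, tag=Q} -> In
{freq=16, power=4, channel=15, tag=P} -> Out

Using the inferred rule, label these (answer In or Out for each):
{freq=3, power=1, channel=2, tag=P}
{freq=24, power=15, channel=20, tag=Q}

Out, In

The simplest hypothesis consistent with all the labels is: power ≥ 10.
{freq=3, power=1, channel=2, tag=P}: power = 1 — lacks this property, so Out.
{freq=24, power=15, channel=20, tag=Q}: power = 15 — has this property, so In.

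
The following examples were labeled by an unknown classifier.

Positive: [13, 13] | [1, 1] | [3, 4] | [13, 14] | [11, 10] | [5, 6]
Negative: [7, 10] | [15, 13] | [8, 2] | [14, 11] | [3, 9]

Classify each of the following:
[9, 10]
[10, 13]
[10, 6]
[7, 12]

Rule: |first − second| ≤ 1. This holds for each 'Positive' example and fails for each 'Negative' one.
[9, 10]: |9−10| = 1 — meets the rule, so Positive. [10, 13]: |10−13| = 3 — does not satisfy this, so Negative. [10, 6]: |10−6| = 4 — does not satisfy this, so Negative. [7, 12]: |7−12| = 5 — does not satisfy this, so Negative.

Positive, Negative, Negative, Negative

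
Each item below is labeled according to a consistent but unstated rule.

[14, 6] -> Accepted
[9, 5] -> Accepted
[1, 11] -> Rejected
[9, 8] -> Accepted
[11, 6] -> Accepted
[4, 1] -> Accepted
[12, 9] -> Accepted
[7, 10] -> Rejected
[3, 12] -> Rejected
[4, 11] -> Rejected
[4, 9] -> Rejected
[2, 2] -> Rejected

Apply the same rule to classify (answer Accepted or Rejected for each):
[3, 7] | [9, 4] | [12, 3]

The pattern is that an item is 'Accepted' exactly when: first > second.
[3, 7]: Rejected (3 < 7).
[9, 4]: Accepted (9 > 4).
[12, 3]: Accepted (12 > 3).

Rejected, Accepted, Accepted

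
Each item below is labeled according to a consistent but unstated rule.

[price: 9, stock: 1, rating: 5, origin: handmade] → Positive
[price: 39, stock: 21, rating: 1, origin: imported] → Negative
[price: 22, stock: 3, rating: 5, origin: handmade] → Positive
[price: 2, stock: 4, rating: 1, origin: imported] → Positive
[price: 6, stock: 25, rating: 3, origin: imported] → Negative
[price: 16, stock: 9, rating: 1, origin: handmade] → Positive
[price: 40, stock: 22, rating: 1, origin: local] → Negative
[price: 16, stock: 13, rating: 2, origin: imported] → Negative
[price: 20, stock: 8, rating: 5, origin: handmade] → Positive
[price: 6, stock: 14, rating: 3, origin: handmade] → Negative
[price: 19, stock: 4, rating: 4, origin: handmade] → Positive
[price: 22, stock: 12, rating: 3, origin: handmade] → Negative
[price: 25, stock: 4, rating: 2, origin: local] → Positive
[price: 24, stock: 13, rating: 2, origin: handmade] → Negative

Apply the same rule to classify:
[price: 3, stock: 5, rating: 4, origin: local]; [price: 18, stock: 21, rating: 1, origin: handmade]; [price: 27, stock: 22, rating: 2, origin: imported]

Positive, Negative, Negative

One predicate separates the groups cleanly: stock ≤ 9.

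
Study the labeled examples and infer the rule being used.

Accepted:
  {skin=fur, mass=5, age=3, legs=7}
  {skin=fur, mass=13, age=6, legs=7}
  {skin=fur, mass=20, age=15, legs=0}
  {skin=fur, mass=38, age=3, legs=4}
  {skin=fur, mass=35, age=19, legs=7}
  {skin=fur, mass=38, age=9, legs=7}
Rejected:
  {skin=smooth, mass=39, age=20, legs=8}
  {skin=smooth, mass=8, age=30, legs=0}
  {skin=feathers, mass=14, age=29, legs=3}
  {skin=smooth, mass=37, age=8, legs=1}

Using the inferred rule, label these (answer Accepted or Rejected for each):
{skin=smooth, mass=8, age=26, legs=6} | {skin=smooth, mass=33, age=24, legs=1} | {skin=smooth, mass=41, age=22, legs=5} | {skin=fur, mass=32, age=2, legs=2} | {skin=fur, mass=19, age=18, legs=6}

One predicate separates the groups cleanly: skin is fur.
{skin=smooth, mass=8, age=26, legs=6}: skin is smooth — fails the rule, so Rejected. {skin=smooth, mass=33, age=24, legs=1}: skin is smooth — fails the rule, so Rejected. {skin=smooth, mass=41, age=22, legs=5}: skin is smooth — fails the rule, so Rejected. {skin=fur, mass=32, age=2, legs=2}: skin is fur — passes, so Accepted. {skin=fur, mass=19, age=18, legs=6}: skin is fur — passes, so Accepted.

Rejected, Rejected, Rejected, Accepted, Accepted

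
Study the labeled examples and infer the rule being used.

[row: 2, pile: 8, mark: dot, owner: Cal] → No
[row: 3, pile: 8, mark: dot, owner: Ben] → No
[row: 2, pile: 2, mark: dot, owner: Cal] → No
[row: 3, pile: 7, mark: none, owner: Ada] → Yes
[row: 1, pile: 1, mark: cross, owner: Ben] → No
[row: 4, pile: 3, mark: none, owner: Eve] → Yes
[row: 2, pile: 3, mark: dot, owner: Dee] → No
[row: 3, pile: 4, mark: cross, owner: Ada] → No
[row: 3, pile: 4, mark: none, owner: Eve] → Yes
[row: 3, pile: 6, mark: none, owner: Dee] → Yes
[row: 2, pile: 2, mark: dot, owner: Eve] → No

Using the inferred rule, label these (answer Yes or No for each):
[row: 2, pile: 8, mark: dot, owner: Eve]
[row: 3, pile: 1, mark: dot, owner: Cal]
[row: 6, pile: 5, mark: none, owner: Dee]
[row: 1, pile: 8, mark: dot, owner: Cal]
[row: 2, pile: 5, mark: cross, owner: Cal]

No, No, Yes, No, No

Rule: mark is none. This holds for each 'Yes' example and fails for each 'No' one.
[row: 2, pile: 8, mark: dot, owner: Eve]: mark is dot — lacks this property, so No.
[row: 3, pile: 1, mark: dot, owner: Cal]: mark is dot — lacks this property, so No.
[row: 6, pile: 5, mark: none, owner: Dee]: mark is none — passes, so Yes.
[row: 1, pile: 8, mark: dot, owner: Cal]: mark is dot — lacks this property, so No.
[row: 2, pile: 5, mark: cross, owner: Cal]: mark is cross — lacks this property, so No.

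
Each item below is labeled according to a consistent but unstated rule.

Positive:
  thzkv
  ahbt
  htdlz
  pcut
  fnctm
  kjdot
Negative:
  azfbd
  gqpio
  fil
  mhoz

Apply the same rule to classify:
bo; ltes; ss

Looking at the examples, the only property every 'Positive' case has and every 'Negative' case lacks is: contains 't'.
Negative: bo, since no 't'. Positive: ltes, since has 't'. Negative: ss, since no 't'.

Negative, Positive, Negative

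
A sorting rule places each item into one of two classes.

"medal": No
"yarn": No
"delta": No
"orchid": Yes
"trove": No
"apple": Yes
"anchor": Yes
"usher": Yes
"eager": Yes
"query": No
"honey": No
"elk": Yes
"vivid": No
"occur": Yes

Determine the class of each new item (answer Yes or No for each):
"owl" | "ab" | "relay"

Yes, Yes, No

The simplest hypothesis consistent with all the labels is: starts with a vowel.
"owl" → starts with 'o' → Yes. "ab" → starts with 'a' → Yes. "relay" → starts with 'r' → No.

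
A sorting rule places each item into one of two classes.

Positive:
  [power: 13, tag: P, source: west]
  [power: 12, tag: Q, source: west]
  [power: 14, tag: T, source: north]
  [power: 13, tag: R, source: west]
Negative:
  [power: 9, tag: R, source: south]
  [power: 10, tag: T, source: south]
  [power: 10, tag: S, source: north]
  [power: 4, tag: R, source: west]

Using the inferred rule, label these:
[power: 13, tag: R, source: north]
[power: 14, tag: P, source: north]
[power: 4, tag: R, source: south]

Positive, Positive, Negative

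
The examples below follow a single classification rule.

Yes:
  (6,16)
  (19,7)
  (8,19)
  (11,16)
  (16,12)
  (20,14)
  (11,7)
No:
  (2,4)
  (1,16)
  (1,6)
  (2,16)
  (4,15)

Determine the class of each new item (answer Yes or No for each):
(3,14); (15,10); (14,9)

The pattern is that an item is 'Yes' exactly when: first ≥ 6.
(3,14): No (first 3). (15,10): Yes (first 15). (14,9): Yes (first 14).

No, Yes, Yes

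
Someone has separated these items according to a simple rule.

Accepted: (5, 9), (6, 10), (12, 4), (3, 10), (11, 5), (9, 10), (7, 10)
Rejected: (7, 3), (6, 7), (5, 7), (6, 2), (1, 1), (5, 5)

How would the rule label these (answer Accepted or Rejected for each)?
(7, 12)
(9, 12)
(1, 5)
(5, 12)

The common property of the 'Accepted' items is: max ≥ 9. No 'Rejected' item has it.
(7, 12): max 12 — meets the rule, so Accepted. (9, 12): max 12 — meets the rule, so Accepted. (1, 5): max 5 — does not satisfy this, so Rejected. (5, 12): max 12 — meets the rule, so Accepted.

Accepted, Accepted, Rejected, Accepted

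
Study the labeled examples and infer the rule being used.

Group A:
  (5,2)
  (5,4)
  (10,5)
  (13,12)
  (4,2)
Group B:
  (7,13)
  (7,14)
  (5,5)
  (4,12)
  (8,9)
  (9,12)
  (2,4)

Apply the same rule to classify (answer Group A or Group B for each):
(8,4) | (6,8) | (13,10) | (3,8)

The simplest hypothesis consistent with all the labels is: first > second.

Group A, Group B, Group A, Group B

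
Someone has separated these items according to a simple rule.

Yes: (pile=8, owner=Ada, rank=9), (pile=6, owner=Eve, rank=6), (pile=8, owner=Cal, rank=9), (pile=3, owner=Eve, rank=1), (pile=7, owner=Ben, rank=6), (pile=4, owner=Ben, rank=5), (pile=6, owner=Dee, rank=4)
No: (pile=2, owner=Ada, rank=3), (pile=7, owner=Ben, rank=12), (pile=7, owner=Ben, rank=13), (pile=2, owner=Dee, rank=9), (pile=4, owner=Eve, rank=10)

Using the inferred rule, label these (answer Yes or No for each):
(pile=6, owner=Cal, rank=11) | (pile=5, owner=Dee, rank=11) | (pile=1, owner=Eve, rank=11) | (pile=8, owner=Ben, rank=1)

No, No, No, Yes

'Yes' ⟺ pile ≥ 3 AND rank ≤ 9.
(pile=6, owner=Cal, rank=11): pile = 6, rank = 11, does not fit → No.
(pile=5, owner=Dee, rank=11): pile = 5, rank = 11, does not fit → No.
(pile=1, owner=Eve, rank=11): pile = 1, rank = 11, does not fit → No.
(pile=8, owner=Ben, rank=1): pile = 8, rank = 1, qualifies → Yes.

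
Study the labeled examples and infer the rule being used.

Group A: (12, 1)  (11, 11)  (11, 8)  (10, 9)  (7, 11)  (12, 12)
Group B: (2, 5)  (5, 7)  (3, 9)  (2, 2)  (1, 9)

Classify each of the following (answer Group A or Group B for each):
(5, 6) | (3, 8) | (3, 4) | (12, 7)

The distinguishing property — sum ≥ 13 — holds for all the 'Group A' cases and none of the 'Group B' cases.
(5, 6): 5+6 = 11, does not fit → Group B.
(3, 8): 3+8 = 11, does not fit → Group B.
(3, 4): 3+4 = 7, does not fit → Group B.
(12, 7): 12+7 = 19, has this property → Group A.

Group B, Group B, Group B, Group A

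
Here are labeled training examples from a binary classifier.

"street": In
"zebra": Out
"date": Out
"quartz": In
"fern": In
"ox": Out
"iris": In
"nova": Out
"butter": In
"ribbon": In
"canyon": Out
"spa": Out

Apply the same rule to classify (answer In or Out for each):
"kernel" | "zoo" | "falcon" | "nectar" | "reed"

One predicate separates the groups cleanly: even length AND contains 'r'.
"kernel": length 6, has 'r', passes → In. "zoo": length 3, no 'r', fails the rule → Out. "falcon": length 6, no 'r', fails the rule → Out. "nectar": length 6, has 'r', passes → In. "reed": length 4, has 'r', passes → In.

In, Out, Out, In, In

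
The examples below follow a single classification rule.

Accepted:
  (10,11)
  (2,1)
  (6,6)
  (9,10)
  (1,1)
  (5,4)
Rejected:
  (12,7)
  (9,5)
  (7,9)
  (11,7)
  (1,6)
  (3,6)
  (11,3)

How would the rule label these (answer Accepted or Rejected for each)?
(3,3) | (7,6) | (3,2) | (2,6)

A rule that fits every label: |first − second| ≤ 1 — true of each 'Accepted' example, false of each 'Rejected' one.
(3,3) — |3−3| = 0, hence Accepted.
(7,6) — |7−6| = 1, hence Accepted.
(3,2) — |3−2| = 1, hence Accepted.
(2,6) — |2−6| = 4, hence Rejected.

Accepted, Accepted, Accepted, Rejected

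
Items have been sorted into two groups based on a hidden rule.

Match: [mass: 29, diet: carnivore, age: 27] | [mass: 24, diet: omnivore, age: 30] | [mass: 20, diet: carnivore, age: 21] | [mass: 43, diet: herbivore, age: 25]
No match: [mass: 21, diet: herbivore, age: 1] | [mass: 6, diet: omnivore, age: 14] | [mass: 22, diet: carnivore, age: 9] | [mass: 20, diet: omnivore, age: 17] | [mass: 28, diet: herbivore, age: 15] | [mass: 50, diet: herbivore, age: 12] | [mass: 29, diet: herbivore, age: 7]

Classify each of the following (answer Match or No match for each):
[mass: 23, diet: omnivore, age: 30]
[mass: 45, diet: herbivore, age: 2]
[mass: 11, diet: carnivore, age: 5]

Match, No match, No match

The pattern is that an item is 'Match' exactly when: age ≥ 21.
Match: [mass: 23, diet: omnivore, age: 30], since age = 30.
No match: [mass: 45, diet: herbivore, age: 2], since age = 2.
No match: [mass: 11, diet: carnivore, age: 5], since age = 5.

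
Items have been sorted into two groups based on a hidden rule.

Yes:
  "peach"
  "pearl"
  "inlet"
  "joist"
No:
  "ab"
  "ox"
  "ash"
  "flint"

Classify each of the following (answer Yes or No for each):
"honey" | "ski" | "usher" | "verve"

The classifier is using: has ≥ 2 vowels.
"honey" → 2 vowels → Yes.
"ski" → 1 vowel → No.
"usher" → 2 vowels → Yes.
"verve" → 2 vowels → Yes.

Yes, No, Yes, Yes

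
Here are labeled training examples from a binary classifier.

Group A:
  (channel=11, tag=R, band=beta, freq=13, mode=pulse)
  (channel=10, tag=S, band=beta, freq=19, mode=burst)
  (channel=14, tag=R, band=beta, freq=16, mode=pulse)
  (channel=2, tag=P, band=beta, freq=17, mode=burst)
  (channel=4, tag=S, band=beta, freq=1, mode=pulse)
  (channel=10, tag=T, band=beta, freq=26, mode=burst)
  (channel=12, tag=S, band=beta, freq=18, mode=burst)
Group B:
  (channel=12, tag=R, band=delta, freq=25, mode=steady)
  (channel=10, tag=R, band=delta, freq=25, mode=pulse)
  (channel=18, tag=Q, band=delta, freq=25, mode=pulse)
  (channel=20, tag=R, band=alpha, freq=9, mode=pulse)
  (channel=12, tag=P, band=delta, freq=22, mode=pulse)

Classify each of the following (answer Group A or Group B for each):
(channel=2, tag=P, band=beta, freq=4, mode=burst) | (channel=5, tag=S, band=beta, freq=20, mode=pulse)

'Group A' ⟺ band is beta.
(channel=2, tag=P, band=beta, freq=4, mode=burst) → band is beta → Group A.
(channel=5, tag=S, band=beta, freq=20, mode=pulse) → band is beta → Group A.

Group A, Group A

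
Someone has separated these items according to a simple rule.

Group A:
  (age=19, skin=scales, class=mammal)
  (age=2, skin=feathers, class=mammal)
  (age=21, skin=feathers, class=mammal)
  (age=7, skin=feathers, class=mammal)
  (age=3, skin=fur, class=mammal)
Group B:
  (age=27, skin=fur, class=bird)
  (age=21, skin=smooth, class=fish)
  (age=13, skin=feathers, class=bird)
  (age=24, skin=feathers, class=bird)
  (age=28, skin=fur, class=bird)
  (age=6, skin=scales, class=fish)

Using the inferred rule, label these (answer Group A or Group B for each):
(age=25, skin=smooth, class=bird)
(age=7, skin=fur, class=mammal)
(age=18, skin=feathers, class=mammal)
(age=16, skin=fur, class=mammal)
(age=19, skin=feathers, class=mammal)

The rule appears to be: class is mammal.
(age=25, skin=smooth, class=bird) → class is bird → Group B.
(age=7, skin=fur, class=mammal) → class is mammal → Group A.
(age=18, skin=feathers, class=mammal) → class is mammal → Group A.
(age=16, skin=fur, class=mammal) → class is mammal → Group A.
(age=19, skin=feathers, class=mammal) → class is mammal → Group A.

Group B, Group A, Group A, Group A, Group A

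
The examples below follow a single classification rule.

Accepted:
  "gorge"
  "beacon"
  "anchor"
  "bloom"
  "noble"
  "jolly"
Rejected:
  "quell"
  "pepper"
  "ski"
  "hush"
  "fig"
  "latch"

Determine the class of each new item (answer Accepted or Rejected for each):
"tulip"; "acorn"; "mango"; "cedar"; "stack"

The pattern is that an item is 'Accepted' exactly when: contains 'o'.

Rejected, Accepted, Accepted, Rejected, Rejected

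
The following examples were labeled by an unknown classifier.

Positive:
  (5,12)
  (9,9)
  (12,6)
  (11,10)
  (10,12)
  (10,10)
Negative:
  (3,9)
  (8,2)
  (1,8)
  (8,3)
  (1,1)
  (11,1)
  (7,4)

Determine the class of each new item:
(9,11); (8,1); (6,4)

The classifier is using: sum ≥ 17.
(9,11) — 9+11 = 20, hence Positive.
(8,1) — 8+1 = 9, hence Negative.
(6,4) — 6+4 = 10, hence Negative.

Positive, Negative, Negative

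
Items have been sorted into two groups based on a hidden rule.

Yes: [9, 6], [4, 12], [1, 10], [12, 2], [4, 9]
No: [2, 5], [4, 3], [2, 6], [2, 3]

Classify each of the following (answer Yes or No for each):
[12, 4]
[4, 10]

Yes, Yes

The pattern is that an item is 'Yes' exactly when: sum ≥ 11.
[12, 4] — 12+4 = 16, hence Yes. [4, 10] — 4+10 = 14, hence Yes.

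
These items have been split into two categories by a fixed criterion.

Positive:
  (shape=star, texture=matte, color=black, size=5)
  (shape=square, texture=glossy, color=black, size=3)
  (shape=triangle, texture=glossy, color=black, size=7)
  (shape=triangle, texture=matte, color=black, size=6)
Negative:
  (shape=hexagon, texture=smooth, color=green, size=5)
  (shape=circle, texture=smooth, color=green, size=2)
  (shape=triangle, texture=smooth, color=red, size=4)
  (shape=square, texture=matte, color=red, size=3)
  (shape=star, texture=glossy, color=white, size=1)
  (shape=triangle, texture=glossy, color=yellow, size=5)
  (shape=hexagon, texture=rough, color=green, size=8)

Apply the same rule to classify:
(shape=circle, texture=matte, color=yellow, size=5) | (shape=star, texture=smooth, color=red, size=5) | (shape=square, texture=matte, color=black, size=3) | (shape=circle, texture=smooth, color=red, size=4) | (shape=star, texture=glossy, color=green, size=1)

The common property of the 'Positive' items is: color is black. No 'Negative' item has it.
(shape=circle, texture=matte, color=yellow, size=5) → color is yellow → Negative.
(shape=star, texture=smooth, color=red, size=5) → color is red → Negative.
(shape=square, texture=matte, color=black, size=3) → color is black → Positive.
(shape=circle, texture=smooth, color=red, size=4) → color is red → Negative.
(shape=star, texture=glossy, color=green, size=1) → color is green → Negative.

Negative, Negative, Positive, Negative, Negative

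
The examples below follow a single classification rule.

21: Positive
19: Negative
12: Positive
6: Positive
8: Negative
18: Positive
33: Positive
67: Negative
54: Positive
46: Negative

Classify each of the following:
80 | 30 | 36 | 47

Negative, Positive, Positive, Negative

Rule: multiple of 3. This holds for each 'Positive' example and fails for each 'Negative' one.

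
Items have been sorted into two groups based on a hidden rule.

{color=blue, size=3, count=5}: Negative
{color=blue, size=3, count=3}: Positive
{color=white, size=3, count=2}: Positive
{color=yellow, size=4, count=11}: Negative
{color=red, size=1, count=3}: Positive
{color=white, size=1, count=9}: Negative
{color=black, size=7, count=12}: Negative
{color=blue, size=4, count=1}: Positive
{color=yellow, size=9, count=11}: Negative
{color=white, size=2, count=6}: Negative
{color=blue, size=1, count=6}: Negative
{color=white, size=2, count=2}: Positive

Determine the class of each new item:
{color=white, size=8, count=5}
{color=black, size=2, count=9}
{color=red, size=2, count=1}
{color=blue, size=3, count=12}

The pattern is that an item is 'Positive' exactly when: count ≤ 3.
{color=white, size=8, count=5}: count = 5 — doesn't qualify, so Negative.
{color=black, size=2, count=9}: count = 9 — doesn't qualify, so Negative.
{color=red, size=2, count=1}: count = 1 — checks out, so Positive.
{color=blue, size=3, count=12}: count = 12 — doesn't qualify, so Negative.

Negative, Negative, Positive, Negative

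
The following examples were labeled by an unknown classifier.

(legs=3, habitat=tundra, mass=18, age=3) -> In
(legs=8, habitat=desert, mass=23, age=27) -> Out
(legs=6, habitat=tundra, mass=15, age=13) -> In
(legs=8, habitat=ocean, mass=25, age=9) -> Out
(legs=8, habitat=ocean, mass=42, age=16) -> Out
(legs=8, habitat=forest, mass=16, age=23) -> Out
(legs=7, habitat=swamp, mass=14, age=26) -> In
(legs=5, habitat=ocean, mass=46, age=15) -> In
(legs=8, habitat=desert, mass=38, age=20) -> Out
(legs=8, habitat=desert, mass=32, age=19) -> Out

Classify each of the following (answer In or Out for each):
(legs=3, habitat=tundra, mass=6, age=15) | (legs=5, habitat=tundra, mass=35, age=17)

One predicate separates the groups cleanly: legs ≤ 7.
(legs=3, habitat=tundra, mass=6, age=15): In (legs = 3).
(legs=5, habitat=tundra, mass=35, age=17): In (legs = 5).

In, In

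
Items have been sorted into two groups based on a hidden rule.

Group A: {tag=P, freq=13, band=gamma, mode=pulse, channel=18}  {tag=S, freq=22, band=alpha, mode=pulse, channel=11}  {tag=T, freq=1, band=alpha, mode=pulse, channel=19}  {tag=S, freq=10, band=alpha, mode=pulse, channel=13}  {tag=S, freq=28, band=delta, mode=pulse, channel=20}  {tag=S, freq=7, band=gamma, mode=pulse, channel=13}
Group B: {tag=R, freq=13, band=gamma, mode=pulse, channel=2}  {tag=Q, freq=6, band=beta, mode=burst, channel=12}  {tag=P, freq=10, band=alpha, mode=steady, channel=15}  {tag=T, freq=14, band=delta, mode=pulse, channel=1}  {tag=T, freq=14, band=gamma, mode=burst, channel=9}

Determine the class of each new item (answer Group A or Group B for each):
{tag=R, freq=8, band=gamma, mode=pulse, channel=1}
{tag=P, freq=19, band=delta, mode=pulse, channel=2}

Group B, Group B

The pattern is that an item is 'Group A' exactly when: mode is pulse AND channel ≥ 9.
{tag=R, freq=8, band=gamma, mode=pulse, channel=1} — mode is pulse, channel = 1, hence Group B.
{tag=P, freq=19, band=delta, mode=pulse, channel=2} — mode is pulse, channel = 2, hence Group B.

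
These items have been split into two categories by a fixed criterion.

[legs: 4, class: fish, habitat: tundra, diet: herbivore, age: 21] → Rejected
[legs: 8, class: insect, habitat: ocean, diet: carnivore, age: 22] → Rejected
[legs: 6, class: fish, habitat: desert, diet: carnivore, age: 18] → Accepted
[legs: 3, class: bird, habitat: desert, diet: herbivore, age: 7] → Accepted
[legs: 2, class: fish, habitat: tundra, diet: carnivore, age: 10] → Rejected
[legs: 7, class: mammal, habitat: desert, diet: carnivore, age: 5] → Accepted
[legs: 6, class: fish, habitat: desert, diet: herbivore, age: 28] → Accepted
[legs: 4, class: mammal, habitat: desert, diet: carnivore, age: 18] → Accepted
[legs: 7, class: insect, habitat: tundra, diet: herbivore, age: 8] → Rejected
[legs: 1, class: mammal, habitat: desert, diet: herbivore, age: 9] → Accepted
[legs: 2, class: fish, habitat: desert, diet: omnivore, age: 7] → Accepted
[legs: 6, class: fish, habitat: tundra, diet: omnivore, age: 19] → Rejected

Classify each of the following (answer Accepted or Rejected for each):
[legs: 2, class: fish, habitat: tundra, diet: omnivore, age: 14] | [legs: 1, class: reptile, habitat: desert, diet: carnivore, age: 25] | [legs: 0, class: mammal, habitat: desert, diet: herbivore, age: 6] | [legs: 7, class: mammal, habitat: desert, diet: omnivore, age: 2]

Rejected, Accepted, Accepted, Accepted

Looking at the examples, the only property every 'Accepted' case has and every 'Rejected' case lacks is: habitat is desert.
[legs: 2, class: fish, habitat: tundra, diet: omnivore, age: 14]: habitat is tundra — does not pass, so Rejected. [legs: 1, class: reptile, habitat: desert, diet: carnivore, age: 25]: habitat is desert — meets the rule, so Accepted. [legs: 0, class: mammal, habitat: desert, diet: herbivore, age: 6]: habitat is desert — meets the rule, so Accepted. [legs: 7, class: mammal, habitat: desert, diet: omnivore, age: 2]: habitat is desert — meets the rule, so Accepted.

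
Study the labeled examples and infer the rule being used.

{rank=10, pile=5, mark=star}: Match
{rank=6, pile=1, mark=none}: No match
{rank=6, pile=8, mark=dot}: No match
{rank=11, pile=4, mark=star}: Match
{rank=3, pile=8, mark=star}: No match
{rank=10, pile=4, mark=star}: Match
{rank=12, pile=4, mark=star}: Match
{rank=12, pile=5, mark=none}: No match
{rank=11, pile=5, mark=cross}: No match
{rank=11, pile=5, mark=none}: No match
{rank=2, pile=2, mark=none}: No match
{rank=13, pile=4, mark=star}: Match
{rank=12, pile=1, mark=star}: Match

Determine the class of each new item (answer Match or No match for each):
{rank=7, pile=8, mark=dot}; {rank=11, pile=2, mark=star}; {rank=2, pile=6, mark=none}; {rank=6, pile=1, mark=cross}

A rule that fits every label: mark is star AND pile ≤ 5 — true of each 'Match' example, false of each 'No match' one.

No match, Match, No match, No match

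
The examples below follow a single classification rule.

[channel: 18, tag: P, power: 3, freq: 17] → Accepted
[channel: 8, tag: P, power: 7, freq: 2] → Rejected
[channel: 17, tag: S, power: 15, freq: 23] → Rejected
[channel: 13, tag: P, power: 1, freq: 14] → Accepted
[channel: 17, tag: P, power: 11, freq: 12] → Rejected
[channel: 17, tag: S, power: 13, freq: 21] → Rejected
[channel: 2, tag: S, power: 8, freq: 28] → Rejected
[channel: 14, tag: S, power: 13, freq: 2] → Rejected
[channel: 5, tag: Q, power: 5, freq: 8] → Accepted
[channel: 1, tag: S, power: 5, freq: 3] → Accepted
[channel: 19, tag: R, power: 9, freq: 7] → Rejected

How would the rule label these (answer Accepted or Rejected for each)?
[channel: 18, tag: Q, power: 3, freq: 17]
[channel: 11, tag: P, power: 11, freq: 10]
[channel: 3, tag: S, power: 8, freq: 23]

A rule that fits every label: power ≤ 5 — true of each 'Accepted' example, false of each 'Rejected' one.
[channel: 18, tag: Q, power: 3, freq: 17]: power = 3 — qualifies, so Accepted. [channel: 11, tag: P, power: 11, freq: 10]: power = 11 — does not fit, so Rejected. [channel: 3, tag: S, power: 8, freq: 23]: power = 8 — does not fit, so Rejected.

Accepted, Rejected, Rejected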